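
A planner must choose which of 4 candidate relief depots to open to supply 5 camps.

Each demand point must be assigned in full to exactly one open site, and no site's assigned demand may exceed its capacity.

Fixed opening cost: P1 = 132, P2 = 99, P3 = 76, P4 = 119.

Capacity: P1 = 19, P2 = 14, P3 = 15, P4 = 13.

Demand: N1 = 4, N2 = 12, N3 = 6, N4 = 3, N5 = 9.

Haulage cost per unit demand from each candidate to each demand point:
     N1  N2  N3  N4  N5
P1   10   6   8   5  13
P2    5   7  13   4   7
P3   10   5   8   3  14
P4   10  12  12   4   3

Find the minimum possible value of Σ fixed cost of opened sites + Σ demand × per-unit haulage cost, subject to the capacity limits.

482

Open {P1, P3}; cheapest assignment that respects the capacities:
  P1 (cap 19, load 19): N1, N3, N5 — cost 4×10 + 6×8 + 9×13 = 205
  P3 (cap 15, load 15): N2, N4 — cost 12×5 + 3×3 = 69
  Shipping 274, fixed 208 → total 482.
  Any other capacity-feasible assignment to {P1, P3} ships for at least 274.
Compare {P2, P3, P4}: its best feasible assignment gives total 488.
Compare {P1, P2, P3}: its best feasible assignment gives total 507.
Every other set of open sites that can feasibly serve all demand totals ≥ 488 even under its best assignment. Minimum: 482.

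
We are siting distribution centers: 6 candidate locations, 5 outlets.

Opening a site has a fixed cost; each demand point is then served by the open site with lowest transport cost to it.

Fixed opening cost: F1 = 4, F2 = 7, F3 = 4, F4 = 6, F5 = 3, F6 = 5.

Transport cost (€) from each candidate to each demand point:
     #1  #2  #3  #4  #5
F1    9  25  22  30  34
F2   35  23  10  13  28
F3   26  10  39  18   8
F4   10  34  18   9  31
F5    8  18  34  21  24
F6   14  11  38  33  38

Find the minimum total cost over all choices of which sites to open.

63

Open {F2, F3, F5}: assign each demand point to its cheapest open site.
  #1→F5 8, #2→F3 10, #3→F2 10, #4→F2 13, #5→F3 8
  transport cost 49, fixed 14 → total 63.
Compare {F2, F3, F4}: transport cost 47 + fixed 17 = 64.
Compare {F3, F4}: transport cost 55 + fixed 10 = 65.
Compare {F1, F2, F3}: transport cost 50 + fixed 15 = 65.
All other subsets cost ≥ 64. Minimum total cost: 63.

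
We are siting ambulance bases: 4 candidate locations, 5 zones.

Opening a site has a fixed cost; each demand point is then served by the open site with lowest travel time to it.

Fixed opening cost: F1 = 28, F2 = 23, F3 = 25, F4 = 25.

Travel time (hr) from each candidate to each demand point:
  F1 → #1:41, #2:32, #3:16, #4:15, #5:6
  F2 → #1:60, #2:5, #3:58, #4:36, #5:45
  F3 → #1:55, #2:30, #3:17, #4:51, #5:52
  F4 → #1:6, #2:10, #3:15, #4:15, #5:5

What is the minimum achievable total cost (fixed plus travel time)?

76

Open {F4}: assign each demand point to its cheapest open site.
  #1→F4 6, #2→F4 10, #3→F4 15, #4→F4 15, #5→F4 5
  travel time 51, fixed 25 → total 76.
Compare {F2, F4}: travel time 46 + fixed 48 = 94.
Compare {F3, F4}: travel time 51 + fixed 50 = 101.
Compare {F1, F4}: travel time 51 + fixed 53 = 104.
All other subsets cost ≥ 94. Minimum total cost: 76.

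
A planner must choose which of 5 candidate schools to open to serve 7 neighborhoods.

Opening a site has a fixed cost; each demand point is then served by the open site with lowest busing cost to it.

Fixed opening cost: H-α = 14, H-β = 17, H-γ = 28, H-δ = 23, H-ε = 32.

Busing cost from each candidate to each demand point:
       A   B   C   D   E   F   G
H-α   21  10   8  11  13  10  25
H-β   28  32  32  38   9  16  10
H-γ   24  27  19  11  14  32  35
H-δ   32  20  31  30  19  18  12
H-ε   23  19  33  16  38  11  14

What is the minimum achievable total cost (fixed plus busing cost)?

110

Open {H-α, H-β}: assign each demand point to its cheapest open site.
  A→H-α 21, B→H-α 10, C→H-α 8, D→H-α 11, E→H-β 9, F→H-α 10, G→H-β 10
  busing cost 79, fixed 31 → total 110.
Compare {H-α}: busing cost 98 + fixed 14 = 112.
Compare {H-α, H-δ}: busing cost 85 + fixed 37 = 122.
Compare {H-α, H-ε}: busing cost 87 + fixed 46 = 133.
All other subsets cost ≥ 112. Minimum total cost: 110.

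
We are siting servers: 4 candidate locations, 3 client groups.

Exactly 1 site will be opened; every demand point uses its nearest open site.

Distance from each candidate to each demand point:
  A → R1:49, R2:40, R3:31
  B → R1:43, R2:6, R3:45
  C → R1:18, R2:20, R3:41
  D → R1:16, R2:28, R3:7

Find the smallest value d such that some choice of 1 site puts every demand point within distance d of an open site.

28

Open {D}.
  Farthest demand point is R2 at distance 28 (to D); all others are ≤ 28.
With {C} the worst case is 41.
With {B} the worst case is 45.
No size-1 selection achieves below 28.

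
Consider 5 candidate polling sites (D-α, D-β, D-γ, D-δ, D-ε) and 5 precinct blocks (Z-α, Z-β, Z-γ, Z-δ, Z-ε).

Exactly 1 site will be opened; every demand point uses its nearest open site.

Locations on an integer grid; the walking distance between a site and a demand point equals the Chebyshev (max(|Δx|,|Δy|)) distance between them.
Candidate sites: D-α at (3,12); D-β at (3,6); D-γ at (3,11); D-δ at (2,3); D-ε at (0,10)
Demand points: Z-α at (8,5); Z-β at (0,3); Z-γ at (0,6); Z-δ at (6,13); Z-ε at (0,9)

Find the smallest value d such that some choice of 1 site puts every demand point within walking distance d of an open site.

Open {D-β}.
  Farthest demand point is Z-δ at walking distance 7 (to D-β); all others are ≤ 7.
With {D-γ} the worst case is 8.
With {D-ε} the worst case is 8.
No size-1 selection achieves below 7.

7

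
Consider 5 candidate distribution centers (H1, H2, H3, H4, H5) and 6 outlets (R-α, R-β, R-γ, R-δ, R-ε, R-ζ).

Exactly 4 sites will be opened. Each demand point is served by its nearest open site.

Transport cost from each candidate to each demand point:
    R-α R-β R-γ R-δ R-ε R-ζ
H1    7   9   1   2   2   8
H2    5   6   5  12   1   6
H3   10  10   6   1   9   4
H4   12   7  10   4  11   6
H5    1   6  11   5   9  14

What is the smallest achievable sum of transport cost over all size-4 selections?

14

Open {H1, H2, H3, H5}.
  R-α→H5 1, R-β→H2 6, R-γ→H1 1, R-δ→H3 1, R-ε→H2 1, R-ζ→H3 4  ⇒ total 14.
Compare {H1, H3, H4, H5}: total 15.
Compare {H1, H2, H4, H5}: total 17.
No size-4 selection does better; minimum is 14.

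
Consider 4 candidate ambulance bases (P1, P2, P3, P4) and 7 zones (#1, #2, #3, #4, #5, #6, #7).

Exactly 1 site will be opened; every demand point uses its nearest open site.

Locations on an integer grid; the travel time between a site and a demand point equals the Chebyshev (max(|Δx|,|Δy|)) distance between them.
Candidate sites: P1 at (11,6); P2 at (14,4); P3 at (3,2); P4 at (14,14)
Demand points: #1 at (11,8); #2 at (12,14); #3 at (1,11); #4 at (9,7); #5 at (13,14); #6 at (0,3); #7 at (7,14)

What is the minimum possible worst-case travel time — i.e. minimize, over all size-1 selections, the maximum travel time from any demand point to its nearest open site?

11

Open {P1}.
  Farthest demand point is #6 at travel time 11 (to P1); all others are ≤ 11.
With {P3} the worst case is 12.
With {P2} the worst case is 14.
No size-1 selection achieves below 11.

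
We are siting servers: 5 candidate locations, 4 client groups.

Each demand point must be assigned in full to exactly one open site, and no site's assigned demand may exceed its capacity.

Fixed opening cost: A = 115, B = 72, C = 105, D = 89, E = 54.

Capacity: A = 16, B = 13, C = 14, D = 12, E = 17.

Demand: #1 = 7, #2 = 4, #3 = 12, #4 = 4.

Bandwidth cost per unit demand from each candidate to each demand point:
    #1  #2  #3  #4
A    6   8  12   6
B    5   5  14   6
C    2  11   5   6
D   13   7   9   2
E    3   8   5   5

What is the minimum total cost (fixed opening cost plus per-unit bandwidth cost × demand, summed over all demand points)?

261

Open {B, E}; cheapest assignment that respects the capacities:
  B (cap 13, load 11): #1, #2 — cost 7×5 + 4×5 = 55
  E (cap 17, load 16): #3, #4 — cost 12×5 + 4×5 = 80
  Shipping 135, fixed 126 → total 261.
  Any other capacity-feasible assignment to {B, E} ships for at least 135.
Compare {C, E}: its best feasible assignment gives total 289.
Compare {A, E}: its best feasible assignment gives total 323.
Every other set of open sites that can feasibly serve all demand totals ≥ 289 even under its best assignment. Minimum: 261.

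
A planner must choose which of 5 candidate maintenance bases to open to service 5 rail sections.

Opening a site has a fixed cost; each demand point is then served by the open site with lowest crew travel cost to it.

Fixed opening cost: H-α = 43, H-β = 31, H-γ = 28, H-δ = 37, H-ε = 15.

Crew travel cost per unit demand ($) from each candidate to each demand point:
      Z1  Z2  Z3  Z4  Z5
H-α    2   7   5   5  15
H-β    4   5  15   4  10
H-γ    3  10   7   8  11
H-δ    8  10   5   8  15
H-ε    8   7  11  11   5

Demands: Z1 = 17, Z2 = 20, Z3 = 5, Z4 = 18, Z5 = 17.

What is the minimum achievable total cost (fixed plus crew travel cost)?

Open {H-α, H-β, H-ε}: assign each demand point to its cheapest open site.
  Z1→H-α 17×2=34, Z2→H-β 20×5=100, Z3→H-α 5×5=25, Z4→H-β 18×4=72, Z5→H-ε 17×5=85
  crew travel cost 316, fixed 89 → total 405.
Compare {H-β, H-γ, H-ε}: crew travel cost 343 + fixed 74 = 417.
Compare {H-β, H-ε}: crew travel cost 380 + fixed 46 = 426.
Compare {H-α, H-ε}: crew travel cost 374 + fixed 58 = 432.
All other subsets cost ≥ 417. Minimum total cost: 405.

405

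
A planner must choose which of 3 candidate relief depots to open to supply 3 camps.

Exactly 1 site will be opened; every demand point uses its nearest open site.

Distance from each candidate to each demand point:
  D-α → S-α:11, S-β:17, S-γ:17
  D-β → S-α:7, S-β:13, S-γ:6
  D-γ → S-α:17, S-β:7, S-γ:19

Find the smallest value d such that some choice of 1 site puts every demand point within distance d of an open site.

Open {D-β}.
  Farthest demand point is S-β at distance 13 (to D-β); all others are ≤ 13.
With {D-α} the worst case is 17.
With {D-γ} the worst case is 19.
No size-1 selection achieves below 13.

13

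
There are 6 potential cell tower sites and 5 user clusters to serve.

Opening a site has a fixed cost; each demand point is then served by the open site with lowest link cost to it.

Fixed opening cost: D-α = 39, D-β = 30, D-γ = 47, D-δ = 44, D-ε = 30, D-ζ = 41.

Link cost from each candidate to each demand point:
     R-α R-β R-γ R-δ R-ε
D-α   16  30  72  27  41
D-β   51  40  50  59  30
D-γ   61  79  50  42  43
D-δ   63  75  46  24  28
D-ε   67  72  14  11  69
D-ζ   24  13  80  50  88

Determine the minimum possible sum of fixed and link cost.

181

Open {D-α, D-ε}: assign each demand point to its cheapest open site.
  R-α→D-α 16, R-β→D-α 30, R-γ→D-ε 14, R-δ→D-ε 11, R-ε→D-α 41
  link cost 112, fixed 69 → total 181.
Compare {D-β, D-ε, D-ζ}: link cost 92 + fixed 101 = 193.
Compare {D-α, D-β, D-ε}: link cost 101 + fixed 99 = 200.
Compare {D-ε, D-ζ}: link cost 131 + fixed 71 = 202.
All other subsets cost ≥ 193. Minimum total cost: 181.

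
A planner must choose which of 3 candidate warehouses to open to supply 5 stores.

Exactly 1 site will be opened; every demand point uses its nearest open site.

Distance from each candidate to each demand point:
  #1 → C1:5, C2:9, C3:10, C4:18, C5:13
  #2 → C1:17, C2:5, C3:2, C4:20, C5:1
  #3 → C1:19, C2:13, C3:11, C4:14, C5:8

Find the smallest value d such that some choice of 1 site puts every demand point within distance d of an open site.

18

Open {#1}.
  Farthest demand point is C4 at distance 18 (to #1); all others are ≤ 18.
With {#3} the worst case is 19.
With {#2} the worst case is 20.
No size-1 selection achieves below 18.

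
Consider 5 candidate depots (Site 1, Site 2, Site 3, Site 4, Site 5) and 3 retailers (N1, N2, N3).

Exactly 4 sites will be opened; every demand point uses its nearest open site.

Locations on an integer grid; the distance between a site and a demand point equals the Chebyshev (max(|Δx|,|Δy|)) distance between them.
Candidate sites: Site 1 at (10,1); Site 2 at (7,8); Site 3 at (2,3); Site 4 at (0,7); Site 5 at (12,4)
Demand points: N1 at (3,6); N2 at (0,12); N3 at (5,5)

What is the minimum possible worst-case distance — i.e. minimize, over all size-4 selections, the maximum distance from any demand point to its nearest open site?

5

Open {Site 1, Site 2, Site 3, Site 4}.
  Farthest demand point is N2 at distance 5 (to Site 4); all others are ≤ 5.
With {Site 1, Site 2, Site 4, Site 5} the worst case is 5.
With {Site 1, Site 3, Site 4, Site 5} the worst case is 5.
No size-4 selection achieves below 5.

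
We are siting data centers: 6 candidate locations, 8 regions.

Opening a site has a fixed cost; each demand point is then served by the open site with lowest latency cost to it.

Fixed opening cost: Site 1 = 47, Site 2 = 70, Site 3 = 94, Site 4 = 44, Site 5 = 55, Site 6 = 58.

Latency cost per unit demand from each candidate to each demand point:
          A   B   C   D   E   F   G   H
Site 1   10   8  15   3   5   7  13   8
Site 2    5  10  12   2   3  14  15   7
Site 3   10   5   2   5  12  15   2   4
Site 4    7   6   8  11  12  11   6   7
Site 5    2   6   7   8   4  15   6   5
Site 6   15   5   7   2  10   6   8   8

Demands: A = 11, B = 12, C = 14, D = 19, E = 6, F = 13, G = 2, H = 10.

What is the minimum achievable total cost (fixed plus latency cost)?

495

Open {Site 5, Site 6}: assign each demand point to its cheapest open site.
  A→Site 5 11×2=22, B→Site 6 12×5=60, C→Site 5 14×7=98, D→Site 6 19×2=38, E→Site 5 6×4=24, F→Site 6 13×6=78, G→Site 5 2×6=12, H→Site 5 10×5=50
  latency cost 382, fixed 113 → total 495.
Compare {Site 3, Site 5, Site 6}: latency cost 294 + fixed 207 = 501.
Compare {Site 1, Site 3, Site 5}: latency cost 326 + fixed 196 = 522.
Compare {Site 1, Site 5}: latency cost 426 + fixed 102 = 528.
All other subsets cost ≥ 501. Minimum total cost: 495.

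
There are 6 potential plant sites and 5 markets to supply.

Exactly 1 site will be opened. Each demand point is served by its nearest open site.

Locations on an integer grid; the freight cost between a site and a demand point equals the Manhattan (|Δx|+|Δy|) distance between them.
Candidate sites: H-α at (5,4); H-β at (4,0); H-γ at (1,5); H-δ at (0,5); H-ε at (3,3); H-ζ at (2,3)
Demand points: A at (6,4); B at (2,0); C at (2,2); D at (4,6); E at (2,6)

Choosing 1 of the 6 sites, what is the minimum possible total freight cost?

17

Open {H-ζ}.
  A→H-ζ 5, B→H-ζ 3, C→H-ζ 1, D→H-ζ 5, E→H-ζ 3  ⇒ total 17.
Compare {H-ε}: total 18.
Compare {H-α}: total 21.
No size-1 selection does better; minimum is 17.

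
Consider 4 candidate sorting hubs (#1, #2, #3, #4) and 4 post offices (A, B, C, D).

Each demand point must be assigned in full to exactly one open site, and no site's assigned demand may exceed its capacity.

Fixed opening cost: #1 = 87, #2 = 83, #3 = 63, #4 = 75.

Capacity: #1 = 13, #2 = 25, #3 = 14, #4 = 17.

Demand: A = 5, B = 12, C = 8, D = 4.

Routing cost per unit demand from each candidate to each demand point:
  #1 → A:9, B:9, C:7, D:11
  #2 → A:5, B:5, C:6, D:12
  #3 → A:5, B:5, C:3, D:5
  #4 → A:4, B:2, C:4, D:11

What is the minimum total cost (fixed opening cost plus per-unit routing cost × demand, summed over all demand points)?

Open {#3, #4}; cheapest assignment that respects the capacities:
  #3 (cap 14, load 12): C, D — cost 8×3 + 4×5 = 44
  #4 (cap 17, load 17): A, B — cost 5×4 + 12×2 = 44
  Shipping 88, fixed 138 → total 226.
  Any other capacity-feasible assignment to {#3, #4} ships for at least 88.
Compare {#2, #3}: its best feasible assignment gives total 275.
Compare {#2, #4}: its best feasible assignment gives total 298.
Every other set of open sites that can feasibly serve all demand totals ≥ 275 even under its best assignment. Minimum: 226.

226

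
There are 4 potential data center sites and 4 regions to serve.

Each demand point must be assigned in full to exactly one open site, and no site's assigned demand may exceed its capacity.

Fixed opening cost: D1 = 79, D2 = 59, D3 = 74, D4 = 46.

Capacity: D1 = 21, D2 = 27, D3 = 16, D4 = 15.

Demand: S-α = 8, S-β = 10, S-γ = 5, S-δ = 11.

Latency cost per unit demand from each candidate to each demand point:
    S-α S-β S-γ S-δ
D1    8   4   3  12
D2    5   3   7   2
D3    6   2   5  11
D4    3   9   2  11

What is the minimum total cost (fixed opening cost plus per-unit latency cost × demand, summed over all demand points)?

Open {D2, D4}; cheapest assignment that respects the capacities:
  D2 (cap 27, load 21): S-β, S-δ — cost 10×3 + 11×2 = 52
  D4 (cap 15, load 13): S-α, S-γ — cost 8×3 + 5×2 = 34
  Shipping 86, fixed 105 → total 191.
  Any other capacity-feasible assignment to {D2, D4} ships for at least 86.
Compare {D2, D3}: its best feasible assignment gives total 240.
Compare {D1, D2}: its best feasible assignment gives total 255.
Every other set of open sites that can feasibly serve all demand totals ≥ 240 even under its best assignment. Minimum: 191.

191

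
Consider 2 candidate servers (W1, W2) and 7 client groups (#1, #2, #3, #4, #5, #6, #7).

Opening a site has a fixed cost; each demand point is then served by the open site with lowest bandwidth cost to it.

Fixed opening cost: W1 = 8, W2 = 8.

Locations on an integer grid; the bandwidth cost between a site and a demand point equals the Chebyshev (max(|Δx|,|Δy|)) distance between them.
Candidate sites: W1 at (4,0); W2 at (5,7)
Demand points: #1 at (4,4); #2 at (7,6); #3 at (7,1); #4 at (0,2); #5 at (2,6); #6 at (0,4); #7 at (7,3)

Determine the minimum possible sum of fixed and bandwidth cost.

36

Open {W2}: assign each demand point to its cheapest open site.
  #1→W2 3, #2→W2 2, #3→W2 6, #4→W2 5, #5→W2 3, #6→W2 5, #7→W2 4
  bandwidth cost 28, fixed 8 → total 36.
Compare {W1}: bandwidth cost 30 + fixed 8 = 38.
Compare {W1, W2}: bandwidth cost 22 + fixed 16 = 38.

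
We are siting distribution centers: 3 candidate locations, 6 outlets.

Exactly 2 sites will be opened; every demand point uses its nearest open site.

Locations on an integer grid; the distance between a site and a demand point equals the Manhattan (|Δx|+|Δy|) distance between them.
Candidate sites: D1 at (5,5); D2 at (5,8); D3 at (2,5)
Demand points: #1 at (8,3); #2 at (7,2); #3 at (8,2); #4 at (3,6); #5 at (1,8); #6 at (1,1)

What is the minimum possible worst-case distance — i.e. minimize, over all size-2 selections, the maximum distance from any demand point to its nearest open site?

Open {D1, D3}.
  Farthest demand point is #3 at distance 6 (to D1); all others are ≤ 6.
With {D1, D2} the worst case is 8.
With {D2, D3} the worst case is 9.
No size-2 selection achieves below 6.

6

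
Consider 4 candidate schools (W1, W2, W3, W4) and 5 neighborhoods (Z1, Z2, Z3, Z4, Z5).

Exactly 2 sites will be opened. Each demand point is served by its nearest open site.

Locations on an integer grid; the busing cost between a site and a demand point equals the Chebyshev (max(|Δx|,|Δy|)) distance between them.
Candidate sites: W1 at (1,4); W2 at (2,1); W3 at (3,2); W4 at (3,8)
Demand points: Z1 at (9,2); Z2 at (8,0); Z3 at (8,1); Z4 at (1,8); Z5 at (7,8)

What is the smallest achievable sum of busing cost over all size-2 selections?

22

Open {W3, W4}.
  Z1→W3 6, Z2→W3 5, Z3→W3 5, Z4→W4 2, Z5→W4 4  ⇒ total 22.
Compare {W2, W4}: total 24.
Compare {W1, W3}: total 26.
No size-2 selection does better; minimum is 22.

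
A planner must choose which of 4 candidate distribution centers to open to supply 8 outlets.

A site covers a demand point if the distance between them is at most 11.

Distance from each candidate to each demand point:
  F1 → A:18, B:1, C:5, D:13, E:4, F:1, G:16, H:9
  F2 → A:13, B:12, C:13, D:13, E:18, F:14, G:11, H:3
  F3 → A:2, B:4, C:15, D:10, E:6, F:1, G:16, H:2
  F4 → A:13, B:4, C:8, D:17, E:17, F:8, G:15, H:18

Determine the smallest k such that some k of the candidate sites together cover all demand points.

Coverage sets (demand points within 11 of each site):
  F1: {B, C, E, F, H}
  F2: {G, H}
  F3: {A, B, D, E, F, H}
  F4: {B, C, F}
No 2 sites suffice: every size-2 union leaves at least one demand point uncovered.
But {F1, F2, F3} covers everything, so the minimum is 3.

3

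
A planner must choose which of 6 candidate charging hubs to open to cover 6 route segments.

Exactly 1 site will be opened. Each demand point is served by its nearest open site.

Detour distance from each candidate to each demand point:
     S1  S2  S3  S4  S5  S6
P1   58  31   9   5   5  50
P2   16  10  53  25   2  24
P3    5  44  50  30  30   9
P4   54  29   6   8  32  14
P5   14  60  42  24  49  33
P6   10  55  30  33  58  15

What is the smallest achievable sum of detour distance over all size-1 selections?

Open {P2}.
  S1→P2 16, S2→P2 10, S3→P2 53, S4→P2 25, S5→P2 2, S6→P2 24  ⇒ total 130.
Compare {P4}: total 143.
Compare {P1}: total 158.
No size-1 selection does better; minimum is 130.

130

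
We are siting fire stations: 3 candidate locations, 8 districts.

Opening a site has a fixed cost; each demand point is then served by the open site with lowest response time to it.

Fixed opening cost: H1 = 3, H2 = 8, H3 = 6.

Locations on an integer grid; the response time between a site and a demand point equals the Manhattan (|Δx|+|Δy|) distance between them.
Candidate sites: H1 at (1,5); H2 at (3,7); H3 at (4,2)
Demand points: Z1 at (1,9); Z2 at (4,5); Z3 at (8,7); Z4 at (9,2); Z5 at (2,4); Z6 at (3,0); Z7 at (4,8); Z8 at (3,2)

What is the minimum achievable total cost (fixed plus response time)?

Open {H2, H3}: assign each demand point to its cheapest open site.
  Z1→H2 4, Z2→H2 3, Z3→H2 5, Z4→H3 5, Z5→H2 4, Z6→H3 3, Z7→H2 2, Z8→H3 1
  response time 27, fixed 14 → total 41.
Compare {H1, H3}: response time 33 + fixed 9 = 42.
Compare {H1, H2, H3}: response time 25 + fixed 17 = 42.
Compare {H3}: response time 41 + fixed 6 = 47.
All other subsets cost ≥ 42. Minimum total cost: 41.

41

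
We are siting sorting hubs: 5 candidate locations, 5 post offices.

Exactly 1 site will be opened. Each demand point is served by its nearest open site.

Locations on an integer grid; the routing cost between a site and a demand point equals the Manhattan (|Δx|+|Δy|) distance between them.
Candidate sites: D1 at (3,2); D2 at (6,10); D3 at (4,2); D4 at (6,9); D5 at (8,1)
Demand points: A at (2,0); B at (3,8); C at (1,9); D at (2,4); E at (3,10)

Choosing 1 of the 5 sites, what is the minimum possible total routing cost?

Open {D1}.
  A→D1 3, B→D1 6, C→D1 9, D→D1 3, E→D1 8  ⇒ total 29.
Compare {D3}: total 34.
Compare {D4}: total 35.
No size-1 selection does better; minimum is 29.

29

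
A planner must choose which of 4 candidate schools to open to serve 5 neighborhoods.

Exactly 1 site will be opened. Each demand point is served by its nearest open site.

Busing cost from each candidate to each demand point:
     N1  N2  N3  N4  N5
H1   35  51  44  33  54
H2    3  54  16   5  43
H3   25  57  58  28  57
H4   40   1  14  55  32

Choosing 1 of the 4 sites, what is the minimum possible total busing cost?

121

Open {H2}.
  N1→H2 3, N2→H2 54, N3→H2 16, N4→H2 5, N5→H2 43  ⇒ total 121.
Compare {H4}: total 142.
Compare {H1}: total 217.
No size-1 selection does better; minimum is 121.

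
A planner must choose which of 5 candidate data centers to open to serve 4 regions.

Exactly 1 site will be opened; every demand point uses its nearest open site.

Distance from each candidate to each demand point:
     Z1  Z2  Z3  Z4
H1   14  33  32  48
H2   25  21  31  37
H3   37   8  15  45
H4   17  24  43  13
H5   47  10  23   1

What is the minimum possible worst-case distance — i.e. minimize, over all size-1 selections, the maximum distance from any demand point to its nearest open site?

37

Open {H2}.
  Farthest demand point is Z4 at distance 37 (to H2); all others are ≤ 37.
With {H4} the worst case is 43.
With {H3} the worst case is 45.
No size-1 selection achieves below 37.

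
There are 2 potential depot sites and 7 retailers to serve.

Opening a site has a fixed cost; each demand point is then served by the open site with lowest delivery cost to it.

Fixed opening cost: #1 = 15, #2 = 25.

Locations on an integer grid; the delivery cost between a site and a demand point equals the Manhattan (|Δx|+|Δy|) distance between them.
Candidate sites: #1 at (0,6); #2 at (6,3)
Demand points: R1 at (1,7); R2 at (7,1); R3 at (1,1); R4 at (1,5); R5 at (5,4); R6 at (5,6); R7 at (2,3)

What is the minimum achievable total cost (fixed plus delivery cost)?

54

Open {#1}: assign each demand point to its cheapest open site.
  R1→#1 2, R2→#1 12, R3→#1 6, R4→#1 2, R5→#1 7, R6→#1 5, R7→#1 5
  delivery cost 39, fixed 15 → total 54.
Compare {#2}: delivery cost 36 + fixed 25 = 61.
Compare {#1, #2}: delivery cost 23 + fixed 40 = 63.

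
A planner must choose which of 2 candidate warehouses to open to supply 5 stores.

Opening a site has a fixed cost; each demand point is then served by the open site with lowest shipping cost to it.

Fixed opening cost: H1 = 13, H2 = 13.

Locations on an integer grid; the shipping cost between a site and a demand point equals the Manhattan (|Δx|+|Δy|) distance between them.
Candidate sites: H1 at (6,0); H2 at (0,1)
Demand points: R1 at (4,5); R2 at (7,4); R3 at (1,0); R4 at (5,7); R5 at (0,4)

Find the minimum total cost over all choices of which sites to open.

Open {H2}: assign each demand point to its cheapest open site.
  R1→H2 8, R2→H2 10, R3→H2 2, R4→H2 11, R5→H2 3
  shipping cost 34, fixed 13 → total 47.
Compare {H1}: shipping cost 35 + fixed 13 = 48.
Compare {H1, H2}: shipping cost 25 + fixed 26 = 51.

47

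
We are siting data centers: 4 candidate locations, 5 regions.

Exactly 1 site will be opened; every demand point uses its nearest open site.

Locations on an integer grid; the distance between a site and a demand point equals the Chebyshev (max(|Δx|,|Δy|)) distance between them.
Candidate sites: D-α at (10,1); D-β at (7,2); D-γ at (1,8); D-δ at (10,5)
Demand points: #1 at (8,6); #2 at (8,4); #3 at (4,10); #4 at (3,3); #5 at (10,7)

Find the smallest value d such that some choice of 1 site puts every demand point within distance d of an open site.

7

Open {D-δ}.
  Farthest demand point is #4 at distance 7 (to D-δ); all others are ≤ 7.
With {D-β} the worst case is 8.
With {D-α} the worst case is 9.
No size-1 selection achieves below 7.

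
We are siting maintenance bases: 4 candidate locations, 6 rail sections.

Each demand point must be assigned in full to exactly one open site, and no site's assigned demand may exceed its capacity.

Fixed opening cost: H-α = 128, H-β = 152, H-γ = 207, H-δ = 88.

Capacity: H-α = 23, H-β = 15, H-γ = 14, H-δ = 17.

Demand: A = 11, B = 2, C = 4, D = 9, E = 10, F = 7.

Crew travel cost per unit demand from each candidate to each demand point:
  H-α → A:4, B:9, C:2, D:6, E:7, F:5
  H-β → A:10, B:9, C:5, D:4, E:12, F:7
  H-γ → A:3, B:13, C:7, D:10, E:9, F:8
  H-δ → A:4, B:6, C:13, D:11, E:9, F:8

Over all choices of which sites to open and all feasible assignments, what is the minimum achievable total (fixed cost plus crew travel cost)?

573

Open {H-α, H-β, H-δ}; cheapest assignment that respects the capacities:
  H-α (cap 23, load 21): C, E, F — cost 4×2 + 10×7 + 7×5 = 113
  H-β (cap 15, load 9): D — cost 9×4 = 36
  H-δ (cap 17, load 13): A, B — cost 11×4 + 2×6 = 56
  Shipping 205, fixed 368 → total 573.
  Any other capacity-feasible assignment to {H-α, H-β, H-δ} ships for at least 205.
Compare {H-α, H-γ, H-δ}: its best feasible assignment gives total 655.
Compare {H-α, H-β, H-γ}: its best feasible assignment gives total 687.
Every other set of open sites that can feasibly serve all demand totals ≥ 655 even under its best assignment. Minimum: 573.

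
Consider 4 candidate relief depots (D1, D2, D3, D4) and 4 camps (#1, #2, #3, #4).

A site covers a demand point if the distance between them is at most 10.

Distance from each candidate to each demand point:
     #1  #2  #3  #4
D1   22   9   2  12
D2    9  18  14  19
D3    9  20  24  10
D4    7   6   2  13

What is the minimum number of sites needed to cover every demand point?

Coverage sets (demand points within 10 of each site):
  D1: {#2, #3}
  D2: {#1}
  D3: {#1, #4}
  D4: {#1, #2, #3}
No single site covers all 4 demand points.
But {D1, D3} covers everything, so the minimum is 2.

2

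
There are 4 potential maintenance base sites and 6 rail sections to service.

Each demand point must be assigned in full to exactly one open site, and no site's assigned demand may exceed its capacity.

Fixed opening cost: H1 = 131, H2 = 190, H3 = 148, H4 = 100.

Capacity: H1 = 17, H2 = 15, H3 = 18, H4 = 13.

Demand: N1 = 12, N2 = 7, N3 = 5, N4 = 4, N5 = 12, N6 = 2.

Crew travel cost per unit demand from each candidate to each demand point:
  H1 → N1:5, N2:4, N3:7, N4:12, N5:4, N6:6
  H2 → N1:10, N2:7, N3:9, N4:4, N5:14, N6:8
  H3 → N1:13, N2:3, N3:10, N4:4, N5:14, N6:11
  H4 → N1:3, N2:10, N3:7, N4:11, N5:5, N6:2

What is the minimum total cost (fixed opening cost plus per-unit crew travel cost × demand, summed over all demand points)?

557

Open {H1, H3, H4}; cheapest assignment that respects the capacities:
  H1 (cap 17, load 17): N3, N5 — cost 5×7 + 12×4 = 83
  H3 (cap 18, load 13): N2, N4, N6 — cost 7×3 + 4×4 + 2×11 = 59
  H4 (cap 13, load 12): N1 — cost 12×3 = 36
  Shipping 178, fixed 379 → total 557.
  Any other capacity-feasible assignment to {H1, H3, H4} ships for at least 178.
Compare {H1, H2, H4}: its best feasible assignment gives total 621.
Compare {H2, H3, H4}: its best feasible assignment gives total 721.
Every other set of open sites that can feasibly serve all demand totals ≥ 621 even under its best assignment. Minimum: 557.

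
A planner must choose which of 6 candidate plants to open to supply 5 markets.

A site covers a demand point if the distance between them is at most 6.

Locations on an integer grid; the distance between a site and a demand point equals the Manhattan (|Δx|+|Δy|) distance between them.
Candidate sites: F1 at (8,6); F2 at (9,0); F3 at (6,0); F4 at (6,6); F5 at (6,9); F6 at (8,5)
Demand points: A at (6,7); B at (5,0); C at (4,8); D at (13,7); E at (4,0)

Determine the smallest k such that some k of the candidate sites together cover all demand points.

Coverage sets (demand points within 6 of each site):
  F1: {A, C, D}
  F2: {B, E}
  F3: {B, E}
  F4: {A, C}
  F5: {A, C}
  F6: {A}
No single site covers all 5 demand points.
But {F1, F2} covers everything, so the minimum is 2.

2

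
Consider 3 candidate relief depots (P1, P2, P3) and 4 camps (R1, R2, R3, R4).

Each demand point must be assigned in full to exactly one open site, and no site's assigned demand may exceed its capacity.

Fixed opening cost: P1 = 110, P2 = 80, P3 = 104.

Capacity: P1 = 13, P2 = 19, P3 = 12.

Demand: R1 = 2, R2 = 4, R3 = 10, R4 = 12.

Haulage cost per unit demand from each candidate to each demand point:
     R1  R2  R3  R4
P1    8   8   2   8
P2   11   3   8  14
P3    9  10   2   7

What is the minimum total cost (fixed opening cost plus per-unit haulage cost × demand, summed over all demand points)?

Open {P2, P3}; cheapest assignment that respects the capacities:
  P2 (cap 19, load 16): R1, R2, R3 — cost 2×11 + 4×3 + 10×8 = 114
  P3 (cap 12, load 12): R4 — cost 12×7 = 84
  Shipping 198, fixed 184 → total 382.
  Any other capacity-feasible assignment to {P2, P3} ships for at least 198.
Compare {P1, P2}: its best feasible assignment gives total 400.
Compare {P1, P2, P3}: its best feasible assignment gives total 426.
Every other set of open sites that can feasibly serve all demand totals ≥ 400 even under its best assignment. Minimum: 382.

382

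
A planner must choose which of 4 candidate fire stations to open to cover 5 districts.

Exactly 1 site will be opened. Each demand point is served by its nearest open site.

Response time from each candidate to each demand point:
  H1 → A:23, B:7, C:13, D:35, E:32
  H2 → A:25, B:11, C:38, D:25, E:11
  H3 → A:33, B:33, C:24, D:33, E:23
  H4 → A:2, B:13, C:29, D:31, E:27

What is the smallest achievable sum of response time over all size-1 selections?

102

Open {H4}.
  A→H4 2, B→H4 13, C→H4 29, D→H4 31, E→H4 27  ⇒ total 102.
Compare {H1}: total 110.
Compare {H2}: total 110.
No size-1 selection does better; minimum is 102.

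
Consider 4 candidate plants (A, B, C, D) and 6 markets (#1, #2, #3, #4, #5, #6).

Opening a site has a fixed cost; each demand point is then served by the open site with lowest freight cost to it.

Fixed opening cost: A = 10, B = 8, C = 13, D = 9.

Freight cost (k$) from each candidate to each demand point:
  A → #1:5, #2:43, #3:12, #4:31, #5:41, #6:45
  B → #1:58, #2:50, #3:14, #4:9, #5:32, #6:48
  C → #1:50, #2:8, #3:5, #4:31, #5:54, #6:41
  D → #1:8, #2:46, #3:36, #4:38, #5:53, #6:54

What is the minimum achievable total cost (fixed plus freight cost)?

131

Open {A, B, C}: assign each demand point to its cheapest open site.
  #1→A 5, #2→C 8, #3→C 5, #4→B 9, #5→B 32, #6→C 41
  freight cost 100, fixed 31 → total 131.
Compare {B, C, D}: freight cost 103 + fixed 30 = 133.
Compare {A, B, C, D}: freight cost 100 + fixed 40 = 140.
Compare {A, C}: freight cost 131 + fixed 23 = 154.
All other subsets cost ≥ 133. Minimum total cost: 131.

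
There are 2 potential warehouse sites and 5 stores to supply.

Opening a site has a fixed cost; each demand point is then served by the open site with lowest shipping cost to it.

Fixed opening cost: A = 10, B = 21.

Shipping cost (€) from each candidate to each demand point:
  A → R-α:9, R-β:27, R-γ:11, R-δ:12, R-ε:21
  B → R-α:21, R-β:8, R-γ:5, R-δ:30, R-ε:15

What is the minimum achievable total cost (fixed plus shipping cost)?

Open {A, B}: assign each demand point to its cheapest open site.
  R-α→A 9, R-β→B 8, R-γ→B 5, R-δ→A 12, R-ε→B 15
  shipping cost 49, fixed 31 → total 80.
Compare {A}: shipping cost 80 + fixed 10 = 90.
Compare {B}: shipping cost 79 + fixed 21 = 100.

80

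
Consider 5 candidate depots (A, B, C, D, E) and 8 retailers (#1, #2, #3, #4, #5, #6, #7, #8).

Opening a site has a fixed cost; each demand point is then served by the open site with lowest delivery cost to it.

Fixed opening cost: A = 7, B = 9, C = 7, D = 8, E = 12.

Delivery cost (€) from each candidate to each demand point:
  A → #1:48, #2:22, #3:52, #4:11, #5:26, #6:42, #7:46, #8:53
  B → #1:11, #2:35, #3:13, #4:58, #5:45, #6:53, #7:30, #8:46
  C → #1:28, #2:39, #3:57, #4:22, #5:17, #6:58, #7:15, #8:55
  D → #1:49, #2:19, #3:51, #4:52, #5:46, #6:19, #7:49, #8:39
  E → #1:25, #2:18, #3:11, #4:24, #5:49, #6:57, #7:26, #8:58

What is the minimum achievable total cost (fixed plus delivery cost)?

Open {A, B, C, D}: assign each demand point to its cheapest open site.
  #1→B 11, #2→D 19, #3→B 13, #4→A 11, #5→C 17, #6→D 19, #7→C 15, #8→D 39
  delivery cost 144, fixed 31 → total 175.
Compare {B, C, D}: delivery cost 155 + fixed 24 = 179.
Compare {A, B, C, D, E}: delivery cost 141 + fixed 43 = 184.
Compare {B, C, D, E}: delivery cost 152 + fixed 36 = 188.
All other subsets cost ≥ 179. Minimum total cost: 175.

175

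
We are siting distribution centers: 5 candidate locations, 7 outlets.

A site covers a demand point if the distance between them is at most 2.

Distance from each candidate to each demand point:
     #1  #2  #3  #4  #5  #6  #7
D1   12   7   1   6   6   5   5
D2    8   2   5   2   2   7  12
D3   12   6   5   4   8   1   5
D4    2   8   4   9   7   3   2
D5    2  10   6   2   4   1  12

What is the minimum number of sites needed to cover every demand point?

4

Coverage sets (demand points within 2 of each site):
  D1: {#3}
  D2: {#2, #4, #5}
  D3: {#6}
  D4: {#1, #7}
  D5: {#1, #4, #6}
No 3 sites suffice: every size-3 union leaves at least one demand point uncovered.
But {D1, D2, D3, D4} covers everything, so the minimum is 4.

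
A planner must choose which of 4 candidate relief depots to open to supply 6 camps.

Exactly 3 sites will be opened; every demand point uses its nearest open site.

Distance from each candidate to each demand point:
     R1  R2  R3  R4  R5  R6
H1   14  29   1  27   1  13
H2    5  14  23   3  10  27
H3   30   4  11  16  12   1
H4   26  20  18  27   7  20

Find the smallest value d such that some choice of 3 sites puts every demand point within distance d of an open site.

Open {H1, H2, H3}.
  Farthest demand point is R1 at distance 5 (to H2); all others are ≤ 5.
With {H2, H3, H4} the worst case is 11.
With {H1, H2, H4} the worst case is 14.
No size-3 selection achieves below 5.

5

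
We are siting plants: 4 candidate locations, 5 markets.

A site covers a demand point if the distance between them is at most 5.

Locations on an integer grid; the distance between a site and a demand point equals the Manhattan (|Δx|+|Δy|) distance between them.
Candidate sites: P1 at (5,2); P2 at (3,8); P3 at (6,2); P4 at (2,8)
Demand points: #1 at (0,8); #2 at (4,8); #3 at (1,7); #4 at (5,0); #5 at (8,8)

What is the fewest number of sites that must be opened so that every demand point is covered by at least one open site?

2

Coverage sets (demand points within 5 of each site):
  P1: {#4}
  P2: {#1, #2, #3, #5}
  P3: {#4}
  P4: {#1, #2, #3}
No single site covers all 5 demand points.
But {P1, P2} covers everything, so the minimum is 2.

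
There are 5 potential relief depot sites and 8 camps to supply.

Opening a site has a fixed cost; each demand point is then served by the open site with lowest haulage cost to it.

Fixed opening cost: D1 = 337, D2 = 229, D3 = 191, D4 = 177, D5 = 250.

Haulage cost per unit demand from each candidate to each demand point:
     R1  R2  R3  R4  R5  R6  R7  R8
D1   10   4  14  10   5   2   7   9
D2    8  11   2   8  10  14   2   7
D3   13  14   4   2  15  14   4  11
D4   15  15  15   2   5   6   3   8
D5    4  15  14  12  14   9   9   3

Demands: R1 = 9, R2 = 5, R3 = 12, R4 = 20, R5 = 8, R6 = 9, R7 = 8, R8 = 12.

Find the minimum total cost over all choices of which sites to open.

791

Open {D2, D4}: assign each demand point to its cheapest open site.
  R1→D2 9×8=72, R2→D2 5×11=55, R3→D2 12×2=24, R4→D4 20×2=40, R5→D4 8×5=40, R6→D4 9×6=54, R7→D2 8×2=16, R8→D2 12×7=84
  haulage cost 385, fixed 406 → total 791.
Compare {D4}: haulage cost 644 + fixed 177 = 821.
Compare {D2}: haulage cost 617 + fixed 229 = 846.
Compare {D3, D4}: haulage cost 489 + fixed 368 = 857.
All other subsets cost ≥ 821. Minimum total cost: 791.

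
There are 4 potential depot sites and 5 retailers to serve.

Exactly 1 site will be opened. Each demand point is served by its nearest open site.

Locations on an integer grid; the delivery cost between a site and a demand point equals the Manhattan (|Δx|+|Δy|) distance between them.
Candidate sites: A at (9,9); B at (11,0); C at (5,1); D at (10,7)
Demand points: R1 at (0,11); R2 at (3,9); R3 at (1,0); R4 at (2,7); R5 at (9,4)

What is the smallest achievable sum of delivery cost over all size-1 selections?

Open {C}.
  R1→C 15, R2→C 10, R3→C 5, R4→C 9, R5→C 7  ⇒ total 46.
Compare {A}: total 48.
Compare {D}: total 51.
No size-1 selection does better; minimum is 46.

46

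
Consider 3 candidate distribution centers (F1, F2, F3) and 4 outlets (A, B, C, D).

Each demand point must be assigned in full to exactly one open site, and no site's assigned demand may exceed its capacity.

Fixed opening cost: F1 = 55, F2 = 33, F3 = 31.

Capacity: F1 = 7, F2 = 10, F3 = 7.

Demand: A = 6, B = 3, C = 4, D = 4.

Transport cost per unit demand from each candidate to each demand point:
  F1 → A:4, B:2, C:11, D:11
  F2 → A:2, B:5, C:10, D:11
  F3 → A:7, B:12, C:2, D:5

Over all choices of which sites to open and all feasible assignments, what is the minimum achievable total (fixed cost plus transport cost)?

164

Open {F2, F3}; cheapest assignment that respects the capacities:
  F2 (cap 10, load 10): A, D — cost 6×2 + 4×11 = 56
  F3 (cap 7, load 7): B, C — cost 3×12 + 4×2 = 44
  Shipping 100, fixed 64 → total 164.
  Any other capacity-feasible assignment to {F2, F3} ships for at least 100.
Compare {F1, F2, F3}: its best feasible assignment gives total 189.
Compare {F1, F2}: its best feasible assignment gives total 190.
Every other set of open sites that can feasibly serve all demand totals ≥ 189 even under its best assignment. Minimum: 164.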